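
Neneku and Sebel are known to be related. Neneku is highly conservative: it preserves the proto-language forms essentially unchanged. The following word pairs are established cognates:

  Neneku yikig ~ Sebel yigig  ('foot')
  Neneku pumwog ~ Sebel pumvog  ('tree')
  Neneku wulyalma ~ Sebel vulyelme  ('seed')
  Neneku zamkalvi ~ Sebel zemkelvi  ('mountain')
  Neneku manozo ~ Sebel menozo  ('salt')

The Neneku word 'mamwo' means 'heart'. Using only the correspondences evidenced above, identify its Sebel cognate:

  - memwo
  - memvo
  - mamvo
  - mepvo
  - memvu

zamkalvi ~ zemkelvi — Neneku a corresponds to Sebel e after a consonant, before a nasal.
pumwog ~ pumvog — Neneku w corresponds to Sebel v after a consonant, before a back vowel.
Applying these to Neneku 'mamwo':
  mamwo → memwo   (a→e after a consonant, before a nasal)
  memwo → memvo   (w→v after a consonant, before a back vowel)
So the Sebel cognate is 'memvo'.

memvo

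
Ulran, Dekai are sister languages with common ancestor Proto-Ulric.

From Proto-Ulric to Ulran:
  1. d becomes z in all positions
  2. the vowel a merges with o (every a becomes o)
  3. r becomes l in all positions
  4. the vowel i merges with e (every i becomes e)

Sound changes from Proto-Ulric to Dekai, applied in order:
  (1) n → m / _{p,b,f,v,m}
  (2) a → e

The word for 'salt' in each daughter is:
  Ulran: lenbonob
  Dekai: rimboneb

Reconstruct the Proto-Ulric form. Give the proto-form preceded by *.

*rinbonab

Position 3: Ulran has n, Dekai has m. Ulran preserves n here (none of its changes turn any other segment into n), so the proto-segment is *n.
Position 2: Ulran has e, Dekai has i. Dekai preserves i here (none of its changes turn any other segment into i), so the proto-segment is *i.
Continuing position by position gives *rinbonab; check it forward:
Ulran: *rinbonab
  rinbonab (rule 1 does not apply)
  rinbonab → rinbonob   [vowel merger]
  rinbonob → linbonob   [unconditioned shift]
  linbonob → lenbonob   [vowel merger]
  giving Ulran lenbonob.
Dekai: *rinbonab > rimbonab > rimboneb  (by nasal place assimilation, vowel merger)
Only *rinbonab yields all of Ulran lenbonob, Dekai rimboneb.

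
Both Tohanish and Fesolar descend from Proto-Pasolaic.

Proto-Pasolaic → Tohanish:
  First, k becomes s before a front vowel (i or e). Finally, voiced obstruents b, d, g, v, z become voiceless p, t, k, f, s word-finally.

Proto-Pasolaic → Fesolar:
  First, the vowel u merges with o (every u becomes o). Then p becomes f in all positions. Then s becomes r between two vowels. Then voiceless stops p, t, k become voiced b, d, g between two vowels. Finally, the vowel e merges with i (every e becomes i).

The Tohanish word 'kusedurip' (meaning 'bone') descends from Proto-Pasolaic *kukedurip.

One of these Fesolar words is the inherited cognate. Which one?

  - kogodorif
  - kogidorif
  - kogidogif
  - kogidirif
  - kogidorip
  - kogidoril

kogidorif

Fesolar: *kukedurip
  kukedurip → kokedorip   [vowel merger]
  kokedorip → kokedorif   [unconditioned shift]
  kokedorif (rule 3 does not apply)
  kokedorif → kogedorif   [intervocalic voicing]
  kogedorif → kogidorif   [vowel merger]
  giving Fesolar kogidorif.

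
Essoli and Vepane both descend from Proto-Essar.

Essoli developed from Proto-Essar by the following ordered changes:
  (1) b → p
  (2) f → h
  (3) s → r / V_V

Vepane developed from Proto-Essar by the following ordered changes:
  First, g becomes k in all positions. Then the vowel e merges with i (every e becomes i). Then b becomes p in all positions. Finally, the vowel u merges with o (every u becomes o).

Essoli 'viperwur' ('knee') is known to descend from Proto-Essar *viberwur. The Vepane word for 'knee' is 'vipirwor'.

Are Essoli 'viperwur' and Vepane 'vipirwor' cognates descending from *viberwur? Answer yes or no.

yes

Derive the expected Vepane reflex of *viberwur:
Vepane: start from *viberwur.
  rule 1: no change — viberwur
  rule 2 (vowel merger): viberwur → vibirwur
  rule 3 (unconditioned shift): vibirwur → vipirwur
  rule 4 (vowel merger): vipirwur → vipirwor
  ⇒ Vepane vipirwor
Vepane 'vipirwor' matches the regular reflex exactly, so the pair is cognate.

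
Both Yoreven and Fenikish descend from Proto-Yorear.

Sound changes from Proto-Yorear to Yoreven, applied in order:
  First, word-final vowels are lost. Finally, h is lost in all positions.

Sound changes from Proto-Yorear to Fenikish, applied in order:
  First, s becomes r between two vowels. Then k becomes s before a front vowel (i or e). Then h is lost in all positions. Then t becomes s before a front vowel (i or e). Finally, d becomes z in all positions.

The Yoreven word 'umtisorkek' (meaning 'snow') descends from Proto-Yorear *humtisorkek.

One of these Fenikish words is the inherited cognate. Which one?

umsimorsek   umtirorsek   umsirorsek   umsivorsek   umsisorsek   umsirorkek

umsirorsek

Fenikish: *humtisorkek > humtirorkek > humtirorsek > umtirorsek > umsirorsek  (by rhotacism, palatalisation, h-loss, palatalisation)
Among the options, 'umsirorsek' alone shows every Fenikish change applied in order.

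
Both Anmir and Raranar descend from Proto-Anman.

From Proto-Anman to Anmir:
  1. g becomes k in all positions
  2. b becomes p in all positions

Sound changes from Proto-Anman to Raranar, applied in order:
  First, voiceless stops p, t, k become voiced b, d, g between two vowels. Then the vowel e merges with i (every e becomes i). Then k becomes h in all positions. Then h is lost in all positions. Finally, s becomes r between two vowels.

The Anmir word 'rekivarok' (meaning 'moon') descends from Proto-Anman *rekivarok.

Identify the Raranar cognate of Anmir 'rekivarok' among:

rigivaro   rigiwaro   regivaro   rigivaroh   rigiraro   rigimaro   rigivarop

Raranar: start from *rekivarok.
  rule 1 (intervocalic voicing): rekivarok → regivarok
  rule 2 (vowel merger): regivarok → rigivarok
  rule 3 (unconditioned shift): rigivarok → rigivaroh
  rule 4 (h-loss): rigivaroh → rigivaro
  rule 5: no change — rigivaro
  ⇒ Raranar rigivaro
Among the options, 'rigivaro' alone shows every Raranar change applied in order.

rigivaro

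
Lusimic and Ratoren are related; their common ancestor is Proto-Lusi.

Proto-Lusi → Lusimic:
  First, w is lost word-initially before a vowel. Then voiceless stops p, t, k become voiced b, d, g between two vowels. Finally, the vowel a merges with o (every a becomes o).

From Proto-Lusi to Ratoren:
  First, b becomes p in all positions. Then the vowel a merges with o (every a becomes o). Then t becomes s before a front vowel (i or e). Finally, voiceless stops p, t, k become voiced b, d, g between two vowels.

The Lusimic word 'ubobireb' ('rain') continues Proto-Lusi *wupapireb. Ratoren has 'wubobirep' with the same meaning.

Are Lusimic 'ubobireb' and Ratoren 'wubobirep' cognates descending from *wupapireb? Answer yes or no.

Derive the expected Ratoren reflex of *wupapireb:
Ratoren: start from *wupapireb.
  rule 1 (unconditioned shift): wupapireb → wupapirep
  rule 2 (vowel merger): wupapirep → wupopirep
  rule 3: no change — wupopirep
  rule 4 (intervocalic voicing): wupopirep → wubobirep
  ⇒ Ratoren wubobirep
Ratoren 'wubobirep' matches the regular reflex exactly, so the pair is cognate.

yes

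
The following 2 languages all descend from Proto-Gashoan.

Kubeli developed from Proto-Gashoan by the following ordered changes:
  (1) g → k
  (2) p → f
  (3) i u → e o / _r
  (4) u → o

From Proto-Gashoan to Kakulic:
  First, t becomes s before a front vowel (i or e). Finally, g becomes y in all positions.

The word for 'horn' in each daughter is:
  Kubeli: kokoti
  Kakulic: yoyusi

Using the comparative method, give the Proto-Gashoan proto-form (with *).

Position 4: Kubeli has o, Kakulic has u. Kakulic preserves u here (none of its changes turn any other segment into u), so the proto-segment is *u.
Position 3: Kubeli has k, Kakulic has y. Taking the neighbouring segments as reconstructed: Kubeli k could go back to *k or *g; Kakulic y could go back to *g or *y — the one source consistent with every daughter is *g.
This points to *goguti. Verify forward in each daughter:
Kubeli: *goguti > kokuti > kokoti  (by unconditioned shift, vowel merger)
Kakulic: *goguti
  goguti → gogusi   [palatalisation]
  gogusi → yoyusi   [unconditioned shift]
  giving Kakulic yoyusi.
Only *goguti yields all of Kubeli kokoti, Kakulic yoyusi.

*goguti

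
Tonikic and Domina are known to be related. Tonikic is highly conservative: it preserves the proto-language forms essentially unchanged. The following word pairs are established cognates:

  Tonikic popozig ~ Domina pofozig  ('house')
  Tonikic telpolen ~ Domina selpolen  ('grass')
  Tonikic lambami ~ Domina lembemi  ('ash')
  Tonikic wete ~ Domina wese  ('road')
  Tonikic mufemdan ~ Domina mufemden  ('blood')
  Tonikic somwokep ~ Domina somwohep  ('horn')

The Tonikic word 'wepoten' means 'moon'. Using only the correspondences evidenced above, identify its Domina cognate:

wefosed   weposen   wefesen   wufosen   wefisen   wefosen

wefosen

popozig ~ pofozig — Tonikic p corresponds to Domina f between vowels (before a back vowel).
wete ~ wese — Tonikic t corresponds to Domina s between vowels (before a front vowel).
Applying these to Tonikic 'wepoten':
  wepoten → wefoten   (p→f between vowels (before a back vowel))
  wefoten → wefosen   (t→s between vowels (before a front vowel))
So the Domina cognate is 'wefosen'.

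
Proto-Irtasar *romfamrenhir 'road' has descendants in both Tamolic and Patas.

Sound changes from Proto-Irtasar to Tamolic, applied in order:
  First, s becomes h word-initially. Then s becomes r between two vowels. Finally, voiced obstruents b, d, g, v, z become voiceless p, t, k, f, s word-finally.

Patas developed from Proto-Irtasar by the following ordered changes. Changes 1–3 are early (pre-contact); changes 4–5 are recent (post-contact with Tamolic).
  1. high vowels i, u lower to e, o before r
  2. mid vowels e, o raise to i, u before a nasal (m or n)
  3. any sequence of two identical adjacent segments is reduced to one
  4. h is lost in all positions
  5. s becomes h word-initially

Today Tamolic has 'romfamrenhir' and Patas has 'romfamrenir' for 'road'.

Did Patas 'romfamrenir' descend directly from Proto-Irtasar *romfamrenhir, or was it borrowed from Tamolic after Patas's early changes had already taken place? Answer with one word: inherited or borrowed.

borrowed

If inherited, *romfamrenhir would pass through all of Patas's changes:
Patas: *romfamrenhir
  romfamrenhir → romfamrenher   [pre-rhotic lowering]
  romfamrenher → rumfamrinher   [pre-nasal raising]
  rumfamrinher (rule 3 does not apply)
  rumfamrinher → rumfamriner   [h-loss]
  rumfamriner (rule 5 does not apply)
  giving Patas rumfamriner.
If borrowed from Tamolic 'romfamrenhir' after the early changes, it would undergo only the recent ones:
  rule 4 (h-loss): romfamrenhir → romfamrenir
  rule 5 (debuccalisation): no change (romfamrenir)
  ⇒ as a loan: romfamrenir
Patas 'romfamrenir' matches the loan outcome 'romfamrenir', not the inherited 'rumfamriner' — it skipped the early Patas changes, so it was borrowed from Tamolic.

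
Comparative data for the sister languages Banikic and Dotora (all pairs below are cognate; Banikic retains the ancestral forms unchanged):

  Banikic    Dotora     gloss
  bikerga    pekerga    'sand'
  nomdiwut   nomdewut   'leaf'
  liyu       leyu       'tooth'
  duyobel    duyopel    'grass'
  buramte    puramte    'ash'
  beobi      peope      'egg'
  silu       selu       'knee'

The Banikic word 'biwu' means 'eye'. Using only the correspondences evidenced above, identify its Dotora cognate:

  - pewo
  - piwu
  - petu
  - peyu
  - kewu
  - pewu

bikerga ~ pekerga — Banikic b corresponds to Dotora p word-initially before a front vowel.
bikerga ~ pekerga, nomdiwut ~ nomdewut — Banikic i corresponds to Dotora e after a consonant, before a consonant other than r, m, n, p, b, f, v.
Applying these to Banikic 'biwu':
  biwu → piwu   (b→p word-initially before a front vowel)
  piwu → pewu   (i→e after a consonant, before a consonant other than r, m, n, p, b, f, v)
So the Dotora cognate is 'pewu'.

pewu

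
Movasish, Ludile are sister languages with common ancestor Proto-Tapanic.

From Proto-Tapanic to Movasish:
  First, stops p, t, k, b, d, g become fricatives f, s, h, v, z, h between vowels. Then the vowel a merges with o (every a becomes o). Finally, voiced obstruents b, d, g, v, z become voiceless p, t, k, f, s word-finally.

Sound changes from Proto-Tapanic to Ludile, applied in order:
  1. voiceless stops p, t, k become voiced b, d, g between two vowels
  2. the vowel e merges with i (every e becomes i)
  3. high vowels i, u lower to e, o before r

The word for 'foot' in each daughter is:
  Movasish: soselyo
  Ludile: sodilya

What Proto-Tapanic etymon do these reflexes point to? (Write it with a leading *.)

Position 7: Movasish has o, Ludile has a. Ludile preserves a here (none of its changes turn any other segment into a), so the proto-segment is *a.
Position 4: Movasish has e, Ludile has i. Movasish preserves e here (none of its changes turn any other segment into e), so the proto-segment is *e.
Position 3: Movasish has s, Ludile has d. Taking the neighbouring segments as reconstructed: Movasish s could go back to *t or *s; Ludile d could go back to *t or *d — the one source consistent with every daughter is *t.
This points to *sotelya. Verify forward in each daughter:
Movasish: start from *sotelya.
  rule 1 (intervocalic lenition): sotelya → soselya
  rule 2 (vowel merger): soselya → soselyo
  rule 3: no change — soselyo
  ⇒ Movasish soselyo
Ludile: *sotelya > sodelya > sodilya  (by intervocalic voicing, vowel merger)
Only *sotelya yields all of Movasish soselyo, Ludile sodilya.

*sotelya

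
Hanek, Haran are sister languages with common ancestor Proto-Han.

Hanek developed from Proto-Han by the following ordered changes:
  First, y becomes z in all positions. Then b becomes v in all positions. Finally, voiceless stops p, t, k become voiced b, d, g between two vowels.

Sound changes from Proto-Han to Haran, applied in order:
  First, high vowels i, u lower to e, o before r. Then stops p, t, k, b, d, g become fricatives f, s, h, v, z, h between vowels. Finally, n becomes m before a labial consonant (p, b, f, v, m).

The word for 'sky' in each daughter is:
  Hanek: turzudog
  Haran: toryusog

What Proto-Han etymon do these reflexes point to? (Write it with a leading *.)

Position 6: Hanek has d, Haran has s. Taking the neighbouring segments as reconstructed: Hanek d could go back to *t or *d; Haran s could go back to *t or *s — the one source consistent with every daughter is *t.
Position 4: Hanek has z, Haran has y. Haran preserves y here (none of its changes turn any other segment into y), so the proto-segment is *y.
Position 2: Hanek has u, Haran has o. Hanek preserves u here (none of its changes turn any other segment into u), so the proto-segment is *u.
This points to *turyutog. Verify forward in each daughter:
Hanek: *turyutog > turzutog > turzudog  (by unconditioned shift, intervocalic voicing)
Haran: *turyutog
  turyutog → toryutog   [pre-rhotic lowering]
  toryutog → toryusog   [intervocalic lenition]
  toryusog (rule 3 does not apply)
  giving Haran toryusog.
*turyutog is the unique common source.

*turyutog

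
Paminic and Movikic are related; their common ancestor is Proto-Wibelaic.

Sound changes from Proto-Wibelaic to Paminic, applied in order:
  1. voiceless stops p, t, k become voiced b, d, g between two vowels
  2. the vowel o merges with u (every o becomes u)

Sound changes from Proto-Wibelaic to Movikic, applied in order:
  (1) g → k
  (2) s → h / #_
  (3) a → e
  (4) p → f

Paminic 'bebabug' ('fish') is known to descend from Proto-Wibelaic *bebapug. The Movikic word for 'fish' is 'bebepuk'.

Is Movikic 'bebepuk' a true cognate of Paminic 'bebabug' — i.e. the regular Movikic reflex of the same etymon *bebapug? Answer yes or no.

Derive the expected Movikic reflex of *bebapug:
Movikic: *bebapug > bebapuk > bebepuk > bebefuk  (by unconditioned shift, vowel merger, unconditioned shift)
The regular Movikic reflex would be 'bebefuk', but the attested form is 'bebepuk'. The correspondence is irregular, so they are not cognates (the Movikic form has a different source).

no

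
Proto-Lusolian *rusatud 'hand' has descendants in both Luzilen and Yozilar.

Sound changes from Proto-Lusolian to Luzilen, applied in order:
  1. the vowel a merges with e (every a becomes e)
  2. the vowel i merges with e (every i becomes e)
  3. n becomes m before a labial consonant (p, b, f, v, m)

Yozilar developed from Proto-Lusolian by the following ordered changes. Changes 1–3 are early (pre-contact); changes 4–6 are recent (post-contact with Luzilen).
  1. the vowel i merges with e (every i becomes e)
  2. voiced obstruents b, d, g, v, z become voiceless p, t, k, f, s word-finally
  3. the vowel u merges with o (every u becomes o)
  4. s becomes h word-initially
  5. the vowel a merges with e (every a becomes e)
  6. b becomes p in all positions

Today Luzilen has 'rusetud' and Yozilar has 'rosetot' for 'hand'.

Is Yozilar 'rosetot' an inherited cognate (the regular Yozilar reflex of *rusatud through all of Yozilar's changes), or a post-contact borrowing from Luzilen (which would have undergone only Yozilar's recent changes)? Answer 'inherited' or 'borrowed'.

inherited

If inherited, *rusatud would pass through all of Yozilar's changes:
Yozilar: *rusatud > rusatut > rosatot > rosetot  (by final devoicing, vowel merger, vowel merger)
If borrowed from Luzilen 'rusetud' after the early changes, it would undergo only the recent ones:
  rule 4 (debuccalisation): no change (rusetud)
  rule 5 (vowel merger): no change (rusetud)
  rule 6 (unconditioned shift): no change (rusetud)
  ⇒ as a loan: rusetud
Yozilar 'rosetot' matches the inherited outcome exactly, so it is an inherited cognate, not a loan.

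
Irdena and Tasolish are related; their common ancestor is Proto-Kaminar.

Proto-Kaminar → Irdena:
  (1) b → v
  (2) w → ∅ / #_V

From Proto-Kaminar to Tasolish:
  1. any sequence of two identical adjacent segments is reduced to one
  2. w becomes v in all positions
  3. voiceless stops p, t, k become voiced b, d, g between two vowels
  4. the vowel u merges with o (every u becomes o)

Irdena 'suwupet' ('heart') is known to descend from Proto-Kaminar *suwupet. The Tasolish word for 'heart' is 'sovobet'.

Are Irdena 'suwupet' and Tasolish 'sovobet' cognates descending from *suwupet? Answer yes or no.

Derive the expected Tasolish reflex of *suwupet:
Tasolish: *suwupet
  suwupet (rule 1 does not apply)
  suwupet → suvupet   [unconditioned shift]
  suvupet → suvubet   [intervocalic voicing]
  suvubet → sovobet   [vowel merger]
  giving Tasolish sovobet.
Tasolish 'sovobet' matches the regular reflex exactly, so the pair is cognate.

yes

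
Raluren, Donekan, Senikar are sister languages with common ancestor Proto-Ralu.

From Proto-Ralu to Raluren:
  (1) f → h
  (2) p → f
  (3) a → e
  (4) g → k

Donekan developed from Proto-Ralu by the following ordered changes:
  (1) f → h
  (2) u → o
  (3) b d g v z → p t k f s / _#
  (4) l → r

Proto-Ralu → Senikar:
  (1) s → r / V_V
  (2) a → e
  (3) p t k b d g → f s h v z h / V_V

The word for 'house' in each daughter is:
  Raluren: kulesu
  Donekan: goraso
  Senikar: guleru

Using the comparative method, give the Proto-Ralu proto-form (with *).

*gulasu

Position 1: Raluren has k, Donekan has g, Senikar has g. Donekan preserves g here (none of its changes turn any other segment into g), so the proto-segment is *g.
Position 6: Raluren has u, Donekan has o, Senikar has u. Raluren preserves u here (none of its changes turn any other segment into u), so the proto-segment is *u.
Position 3: Raluren has l, Donekan has r, Senikar has l. Raluren preserves l here (none of its changes turn any other segment into l), so the proto-segment is *l.
This points to *gulasu. Verify forward in each daughter:
Raluren: *gulasu
  gulasu (rule 1 does not apply)
  gulasu (rule 2 does not apply)
  gulasu → gulesu   [vowel merger]
  gulesu → kulesu   [unconditioned shift]
  giving Raluren kulesu.
Donekan: *gulasu > golaso > goraso  (by vowel merger, unconditioned shift)
Senikar: start from *gulasu.
  rule 1 (rhotacism): gulasu → gularu
  rule 2 (vowel merger): gularu → guleru
  rule 3: no change — guleru
  ⇒ Senikar guleru
*gulasu is the unique common source.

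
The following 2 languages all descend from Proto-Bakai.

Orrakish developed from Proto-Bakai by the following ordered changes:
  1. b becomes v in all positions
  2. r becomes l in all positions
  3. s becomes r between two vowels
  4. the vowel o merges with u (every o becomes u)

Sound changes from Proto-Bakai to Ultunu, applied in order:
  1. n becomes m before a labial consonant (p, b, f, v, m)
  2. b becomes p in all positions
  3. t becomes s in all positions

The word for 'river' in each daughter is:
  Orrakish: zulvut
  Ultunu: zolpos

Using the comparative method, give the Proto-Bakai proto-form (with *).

Position 2: Orrakish has u, Ultunu has o. Ultunu preserves o here (none of its changes turn any other segment into o), so the proto-segment is *o.
Position 4: Orrakish has v, Ultunu has p. Taking the neighbouring segments as reconstructed: Orrakish v could go back to *b or *v; Ultunu p could go back to *p or *b — the one source consistent with every daughter is *b.
Continuing position by position gives *zolbot; check it forward:
Orrakish: start from *zolbot.
  rule 1 (unconditioned shift): zolbot → zolvot
  rule 2: no change — zolvot
  rule 3: no change — zolvot
  rule 4 (vowel merger): zolvot → zulvut
  ⇒ Orrakish zulvut
Ultunu: *zolbot > zolpot > zolpos  (by unconditioned shift, unconditioned shift)
*zolbot is the unique common source.

*zolbot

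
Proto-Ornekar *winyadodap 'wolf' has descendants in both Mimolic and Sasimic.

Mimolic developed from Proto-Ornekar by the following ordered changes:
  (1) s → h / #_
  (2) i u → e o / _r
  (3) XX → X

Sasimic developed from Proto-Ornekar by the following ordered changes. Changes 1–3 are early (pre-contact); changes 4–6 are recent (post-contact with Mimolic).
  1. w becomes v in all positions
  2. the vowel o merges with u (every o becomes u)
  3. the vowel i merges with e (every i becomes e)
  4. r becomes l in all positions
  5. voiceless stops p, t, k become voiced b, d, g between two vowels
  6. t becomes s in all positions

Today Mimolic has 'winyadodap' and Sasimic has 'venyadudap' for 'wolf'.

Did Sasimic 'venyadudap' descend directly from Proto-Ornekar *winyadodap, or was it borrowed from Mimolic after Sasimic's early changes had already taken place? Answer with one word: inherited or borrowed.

inherited

If inherited, *winyadodap would pass through all of Sasimic's changes:
Sasimic: *winyadodap
  winyadodap → vinyadodap   [unconditioned shift]
  vinyadodap → vinyadudap   [vowel merger]
  vinyadudap → venyadudap   [vowel merger]
  venyadudap (rule 4 does not apply)
  venyadudap (rule 5 does not apply)
  venyadudap (rule 6 does not apply)
  giving Sasimic venyadudap.
If borrowed from Mimolic 'winyadodap' after the early changes, it would undergo only the recent ones:
  rule 4 (unconditioned shift): no change (winyadodap)
  rule 5 (intervocalic voicing): no change (winyadodap)
  rule 6 (unconditioned shift): no change (winyadodap)
  ⇒ as a loan: winyadodap
Sasimic 'venyadudap' matches the inherited outcome exactly, so it is an inherited cognate, not a loan.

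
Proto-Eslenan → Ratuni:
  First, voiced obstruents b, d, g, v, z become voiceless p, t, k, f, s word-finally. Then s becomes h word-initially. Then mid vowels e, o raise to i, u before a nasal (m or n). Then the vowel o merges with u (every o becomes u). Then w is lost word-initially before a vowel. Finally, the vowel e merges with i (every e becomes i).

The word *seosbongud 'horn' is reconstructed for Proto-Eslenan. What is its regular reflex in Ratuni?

hiusbungut

Ratuni: *seosbongud > seosbongut > heosbongut > heosbungut > heusbungut > hiusbungut  (by final devoicing, debuccalisation, pre-nasal raising, vowel merger, vowel merger)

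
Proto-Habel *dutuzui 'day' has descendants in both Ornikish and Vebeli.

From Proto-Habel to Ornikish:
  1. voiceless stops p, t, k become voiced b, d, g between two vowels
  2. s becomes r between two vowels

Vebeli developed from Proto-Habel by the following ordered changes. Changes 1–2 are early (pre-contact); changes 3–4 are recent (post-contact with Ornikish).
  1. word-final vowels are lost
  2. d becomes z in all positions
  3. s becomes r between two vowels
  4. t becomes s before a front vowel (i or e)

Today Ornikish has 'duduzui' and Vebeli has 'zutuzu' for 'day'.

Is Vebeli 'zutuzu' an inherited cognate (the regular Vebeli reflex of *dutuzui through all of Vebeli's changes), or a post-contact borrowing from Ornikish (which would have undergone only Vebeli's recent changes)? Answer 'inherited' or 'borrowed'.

inherited

If inherited, *dutuzui would pass through all of Vebeli's changes:
Vebeli: start from *dutuzui.
  rule 1 (apocope): dutuzui → dutuzu
  rule 2 (unconditioned shift): dutuzu → zutuzu
  rule 3: no change — zutuzu
  rule 4: no change — zutuzu
  ⇒ Vebeli zutuzu
If borrowed from Ornikish 'duduzui' after the early changes, it would undergo only the recent ones:
  rule 3 (rhotacism): no change (duduzui)
  rule 4 (palatalisation): no change (duduzui)
  ⇒ as a loan: duduzui
Vebeli 'zutuzu' matches the inherited outcome exactly, so it is an inherited cognate, not a loan.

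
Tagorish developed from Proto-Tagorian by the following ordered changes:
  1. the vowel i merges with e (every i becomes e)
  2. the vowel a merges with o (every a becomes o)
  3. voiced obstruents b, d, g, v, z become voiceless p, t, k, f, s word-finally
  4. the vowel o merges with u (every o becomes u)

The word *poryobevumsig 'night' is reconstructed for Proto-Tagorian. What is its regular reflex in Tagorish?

Tagorish: start from *poryobevumsig.
  rule 1 (vowel merger): poryobevumsig → poryobevumseg
  rule 2: no change — poryobevumseg
  rule 3 (final devoicing): poryobevumseg → poryobevumsek
  rule 4 (vowel merger): poryobevumsek → puryubevumsek
  ⇒ Tagorish puryubevumsek

puryubevumsek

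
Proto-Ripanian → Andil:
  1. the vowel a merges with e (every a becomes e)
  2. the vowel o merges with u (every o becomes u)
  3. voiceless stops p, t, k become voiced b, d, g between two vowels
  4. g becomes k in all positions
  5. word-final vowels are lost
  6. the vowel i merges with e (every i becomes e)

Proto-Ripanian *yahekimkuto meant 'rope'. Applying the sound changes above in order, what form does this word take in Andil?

Andil: *yahekimkuto
  yahekimkuto → yehekimkuto   [vowel merger]
  yehekimkuto → yehekimkutu   [vowel merger]
  yehekimkutu → yehegimkudu   [intervocalic voicing]
  yehegimkudu → yehekimkudu   [unconditioned shift]
  yehekimkudu → yehekimkud   [apocope]
  yehekimkud → yehekemkud   [vowel merger]
  giving Andil yehekemkud.

yehekemkud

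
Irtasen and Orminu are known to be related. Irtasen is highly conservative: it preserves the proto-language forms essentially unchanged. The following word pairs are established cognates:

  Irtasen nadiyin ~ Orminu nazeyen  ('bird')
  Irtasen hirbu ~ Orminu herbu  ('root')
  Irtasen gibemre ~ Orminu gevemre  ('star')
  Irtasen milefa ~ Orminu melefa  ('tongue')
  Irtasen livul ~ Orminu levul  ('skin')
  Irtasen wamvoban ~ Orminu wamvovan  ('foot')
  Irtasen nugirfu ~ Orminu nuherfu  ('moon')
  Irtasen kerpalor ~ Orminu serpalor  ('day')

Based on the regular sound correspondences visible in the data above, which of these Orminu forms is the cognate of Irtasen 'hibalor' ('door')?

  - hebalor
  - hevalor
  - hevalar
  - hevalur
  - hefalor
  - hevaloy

hevalor

gibemre ~ gevemre — Irtasen i corresponds to Orminu e after a consonant, before a labial obstruent.
wamvoban ~ wamvovan — Irtasen b corresponds to Orminu v between vowels (before a back vowel).
Applying these to Irtasen 'hibalor':
  hibalor → hebalor   (i→e after a consonant, before a labial obstruent)
  hebalor → hevalor   (b→v between vowels (before a back vowel))
So the Orminu cognate is 'hevalor'.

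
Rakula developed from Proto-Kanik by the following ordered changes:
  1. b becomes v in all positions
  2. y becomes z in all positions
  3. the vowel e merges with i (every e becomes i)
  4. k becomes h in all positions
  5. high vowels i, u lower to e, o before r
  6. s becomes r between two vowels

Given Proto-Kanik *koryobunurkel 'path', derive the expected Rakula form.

horzovunorhil

Rakula: *koryobunurkel > koryovunurkel > korzovunurkel > korzovunurkil > horzovunurhil > horzovunorhil  (by unconditioned shift, unconditioned shift, vowel merger, unconditioned shift, pre-rhotic lowering)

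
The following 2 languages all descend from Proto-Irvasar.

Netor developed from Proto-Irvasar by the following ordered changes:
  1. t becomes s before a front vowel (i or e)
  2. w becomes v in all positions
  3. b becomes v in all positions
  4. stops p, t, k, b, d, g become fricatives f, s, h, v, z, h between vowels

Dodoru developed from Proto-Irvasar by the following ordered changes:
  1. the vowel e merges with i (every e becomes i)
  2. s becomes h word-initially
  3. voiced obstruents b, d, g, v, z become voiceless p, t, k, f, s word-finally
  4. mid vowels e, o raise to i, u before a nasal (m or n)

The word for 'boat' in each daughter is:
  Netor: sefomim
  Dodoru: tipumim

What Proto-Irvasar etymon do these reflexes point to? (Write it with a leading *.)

*tepomim

Position 4: Netor has o, Dodoru has u. Netor preserves o here (none of its changes turn any other segment into o), so the proto-segment is *o.
Position 3: Netor has f, Dodoru has p. Taking the neighbouring segments as reconstructed: Netor f could go back to *p or *f; Dodoru p can only go back to *p — the one source consistent with every daughter is *p.
Position 1: Netor has s, Dodoru has t. Taking the neighbouring segments as reconstructed: Netor s could go back to *t or *s; Dodoru t can only go back to *t — the one source consistent with every daughter is *t.
Verify the candidate proto-form against each daughter:
Netor: *tepomim > sepomim > sefomim  (by palatalisation, intervocalic lenition)
Dodoru: *tepomim > tipomim > tipumim  (by vowel merger, pre-nasal raising)
Only *tepomim yields all of Netor sefomim, Dodoru tipumim.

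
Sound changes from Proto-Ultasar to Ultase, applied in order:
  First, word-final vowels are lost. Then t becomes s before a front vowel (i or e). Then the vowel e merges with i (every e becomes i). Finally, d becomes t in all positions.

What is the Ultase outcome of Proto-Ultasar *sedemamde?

sitimamt

Ultase: start from *sedemamde.
  rule 1 (apocope): sedemamde → sedemamd
  rule 2: no change — sedemamd
  rule 3 (vowel merger): sedemamd → sidimamd
  rule 4 (unconditioned shift): sidimamd → sitimamt
  ⇒ Ultase sitimamt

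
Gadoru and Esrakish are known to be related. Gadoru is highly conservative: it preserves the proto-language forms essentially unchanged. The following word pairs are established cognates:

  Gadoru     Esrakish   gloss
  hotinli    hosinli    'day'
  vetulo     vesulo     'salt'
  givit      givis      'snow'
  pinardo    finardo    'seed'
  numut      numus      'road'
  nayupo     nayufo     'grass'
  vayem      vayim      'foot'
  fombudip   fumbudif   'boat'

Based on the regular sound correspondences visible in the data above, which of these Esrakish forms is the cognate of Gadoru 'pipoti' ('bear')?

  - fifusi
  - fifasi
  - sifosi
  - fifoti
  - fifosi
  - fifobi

pinardo ~ finardo — Gadoru p corresponds to Esrakish f word-initially before a front vowel.
nayupo ~ nayufo — Gadoru p corresponds to Esrakish f between vowels (before a back vowel).
hotinli ~ hosinli — Gadoru t corresponds to Esrakish s between vowels (before a front vowel).
Applying these to Gadoru 'pipoti':
  pipoti → fipoti   (p→f word-initially before a front vowel)
  fipoti → fifoti   (p→f between vowels (before a back vowel))
  fifoti → fifosi   (t→s between vowels (before a front vowel))
So the Esrakish cognate is 'fifosi'.

fifosi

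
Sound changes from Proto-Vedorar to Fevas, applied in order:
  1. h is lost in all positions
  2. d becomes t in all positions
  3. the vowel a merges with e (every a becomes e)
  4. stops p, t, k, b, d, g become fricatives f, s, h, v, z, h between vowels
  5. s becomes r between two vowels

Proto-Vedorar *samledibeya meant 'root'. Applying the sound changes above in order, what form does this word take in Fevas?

semleriveye

Fevas: start from *samledibeya.
  rule 1: no change — samledibeya
  rule 2 (unconditioned shift): samledibeya → samletibeya
  rule 3 (vowel merger): samletibeya → semletibeye
  rule 4 (intervocalic lenition): semletibeye → semlesiveye
  rule 5 (rhotacism): semlesiveye → semleriveye
  ⇒ Fevas semleriveye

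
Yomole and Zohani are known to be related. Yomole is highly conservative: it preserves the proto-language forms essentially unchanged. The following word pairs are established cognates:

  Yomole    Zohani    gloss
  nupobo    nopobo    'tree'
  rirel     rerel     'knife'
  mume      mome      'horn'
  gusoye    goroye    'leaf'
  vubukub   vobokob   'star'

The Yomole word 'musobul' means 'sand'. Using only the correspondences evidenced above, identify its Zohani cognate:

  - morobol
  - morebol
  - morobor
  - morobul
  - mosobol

gusoye ~ goroye, vubukub ~ vobokob — Yomole u corresponds to Zohani o after a consonant, before a consonant other than r, m, n, p, b, f, v.
gusoye ~ goroye — Yomole s corresponds to Zohani r between vowels (before a back vowel).
Applying these to Yomole 'musobul':
  musobul → mosobul   (u→o after a consonant, before a consonant other than r, m, n, p, b, f, v)
  mosobul → morobul   (s→r between vowels (before a back vowel))
  morobul → morobol   (u→o after a consonant, before a consonant other than r, m, n, p, b, f, v)
So the Zohani cognate is 'morobol'.

morobol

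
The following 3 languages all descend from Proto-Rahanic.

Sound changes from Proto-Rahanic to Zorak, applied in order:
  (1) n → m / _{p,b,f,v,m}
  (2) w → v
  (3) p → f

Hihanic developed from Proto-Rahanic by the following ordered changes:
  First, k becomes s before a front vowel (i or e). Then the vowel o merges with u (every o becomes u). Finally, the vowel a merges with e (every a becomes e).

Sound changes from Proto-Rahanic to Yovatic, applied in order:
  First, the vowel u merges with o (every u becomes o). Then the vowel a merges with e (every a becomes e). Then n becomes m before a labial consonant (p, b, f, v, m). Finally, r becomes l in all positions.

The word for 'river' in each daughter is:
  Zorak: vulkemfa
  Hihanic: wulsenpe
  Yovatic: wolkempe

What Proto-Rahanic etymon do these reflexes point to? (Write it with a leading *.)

Position 6: Zorak has m, Hihanic has n, Yovatic has m. Hihanic preserves n here (none of its changes turn any other segment into n), so the proto-segment is *n.
Position 2: Zorak has u, Hihanic has u, Yovatic has o. Zorak preserves u here (none of its changes turn any other segment into u), so the proto-segment is *u.
This points to *wulkenpa. Verify forward in each daughter:
Zorak: *wulkenpa
  wulkenpa → wulkempa   [nasal place assimilation]
  wulkempa → vulkempa   [unconditioned shift]
  vulkempa → vulkemfa   [unconditioned shift]
  giving Zorak vulkemfa.
Hihanic: *wulkenpa > wulsenpa > wulsenpe  (by palatalisation, vowel merger)
Yovatic: *wulkenpa > wolkenpa > wolkenpe > wolkempe  (by vowel merger, vowel merger, nasal place assimilation)
No other proto-form is consistent with every reflex, so the reconstruction is *wulkenpa.

*wulkenpa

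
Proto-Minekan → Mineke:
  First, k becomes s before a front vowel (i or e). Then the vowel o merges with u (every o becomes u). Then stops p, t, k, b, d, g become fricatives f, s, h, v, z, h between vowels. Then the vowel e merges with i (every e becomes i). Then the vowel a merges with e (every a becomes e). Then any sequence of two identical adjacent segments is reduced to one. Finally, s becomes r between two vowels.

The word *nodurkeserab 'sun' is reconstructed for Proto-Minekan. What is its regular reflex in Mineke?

nuzursirireb

Mineke: *nodurkeserab
  nodurkeserab → nodurseserab   [palatalisation]
  nodurseserab → nudurseserab   [vowel merger]
  nudurseserab → nuzurseserab   [intervocalic lenition]
  nuzurseserab → nuzursisirab   [vowel merger]
  nuzursisirab → nuzursisireb   [vowel merger]
  nuzursisireb (rule 6 does not apply)
  nuzursisireb → nuzursirireb   [rhotacism]
  giving Mineke nuzursirireb.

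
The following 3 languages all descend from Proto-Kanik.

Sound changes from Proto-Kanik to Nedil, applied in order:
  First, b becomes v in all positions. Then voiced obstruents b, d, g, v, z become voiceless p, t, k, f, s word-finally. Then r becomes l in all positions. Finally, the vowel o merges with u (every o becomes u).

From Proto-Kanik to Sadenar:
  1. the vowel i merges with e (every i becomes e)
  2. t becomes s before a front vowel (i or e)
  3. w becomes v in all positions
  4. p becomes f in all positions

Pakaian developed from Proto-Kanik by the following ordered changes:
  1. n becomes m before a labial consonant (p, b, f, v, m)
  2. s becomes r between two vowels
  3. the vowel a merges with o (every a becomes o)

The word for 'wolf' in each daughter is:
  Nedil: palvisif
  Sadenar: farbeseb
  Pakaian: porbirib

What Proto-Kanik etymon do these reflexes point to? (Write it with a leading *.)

Position 1: Nedil has p, Sadenar has f, Pakaian has p. Nedil preserves p here (none of its changes turn any other segment into p), so the proto-segment is *p.
Position 3: Nedil has l, Sadenar has r, Pakaian has r. Sadenar preserves r here (none of its changes turn any other segment into r), so the proto-segment is *r.
Continuing position by position gives *parbisib; check it forward:
Nedil: *parbisib
  parbisib → parvisiv   [unconditioned shift]
  parvisiv → parvisif   [final devoicing]
  parvisif → palvisif   [unconditioned shift]
  palvisif (rule 4 does not apply)
  giving Nedil palvisif.
Sadenar: *parbisib > parbeseb > farbeseb  (by vowel merger, unconditioned shift)
Pakaian: *parbisib > parbirib > porbirib  (by rhotacism, vowel merger)
*parbisib is the unique common source.

*parbisib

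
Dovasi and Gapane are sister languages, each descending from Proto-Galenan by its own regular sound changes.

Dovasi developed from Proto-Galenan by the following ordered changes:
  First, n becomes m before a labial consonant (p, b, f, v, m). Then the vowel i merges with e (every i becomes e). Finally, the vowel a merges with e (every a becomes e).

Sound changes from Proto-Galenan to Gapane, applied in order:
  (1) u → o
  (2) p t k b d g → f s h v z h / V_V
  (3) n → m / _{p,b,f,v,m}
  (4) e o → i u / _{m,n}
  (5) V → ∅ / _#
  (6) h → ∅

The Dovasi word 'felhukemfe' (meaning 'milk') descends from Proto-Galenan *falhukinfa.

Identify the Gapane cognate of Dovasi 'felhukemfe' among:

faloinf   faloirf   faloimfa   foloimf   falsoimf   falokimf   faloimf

Gapane: *falhukinfa > falhokinfa > falhohinfa > falhohimfa > falhohimf > faloimf  (by vowel merger, intervocalic lenition, nasal place assimilation, apocope, h-loss)
Only 'faloimf' matches the regular Gapane development of *falhukinfa.

faloimf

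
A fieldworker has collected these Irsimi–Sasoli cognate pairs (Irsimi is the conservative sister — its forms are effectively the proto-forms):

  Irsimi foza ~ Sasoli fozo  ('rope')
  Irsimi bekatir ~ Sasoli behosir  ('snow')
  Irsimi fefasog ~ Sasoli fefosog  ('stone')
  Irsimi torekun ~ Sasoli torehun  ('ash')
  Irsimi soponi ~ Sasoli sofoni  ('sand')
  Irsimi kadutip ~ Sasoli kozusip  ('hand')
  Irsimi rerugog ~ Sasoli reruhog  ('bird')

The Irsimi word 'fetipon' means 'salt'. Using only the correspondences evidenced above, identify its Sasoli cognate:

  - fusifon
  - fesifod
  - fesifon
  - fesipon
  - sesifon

bekatir ~ behosir, kadutip ~ kozusip — Irsimi t corresponds to Sasoli s between vowels (before a front vowel).
soponi ~ sofoni — Irsimi p corresponds to Sasoli f between vowels (before a back vowel).
Applying these to Irsimi 'fetipon':
  fetipon → fesipon   (t→s between vowels (before a front vowel))
  fesipon → fesifon   (p→f between vowels (before a back vowel))
So the Sasoli cognate is 'fesifon'.

fesifon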